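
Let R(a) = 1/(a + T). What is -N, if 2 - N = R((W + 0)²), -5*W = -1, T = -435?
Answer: -21773/10874 ≈ -2.0023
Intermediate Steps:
W = ⅕ (W = -⅕*(-1) = ⅕ ≈ 0.20000)
R(a) = 1/(-435 + a) (R(a) = 1/(a - 435) = 1/(-435 + a))
N = 21773/10874 (N = 2 - 1/(-435 + (⅕ + 0)²) = 2 - 1/(-435 + (⅕)²) = 2 - 1/(-435 + 1/25) = 2 - 1/(-10874/25) = 2 - 1*(-25/10874) = 2 + 25/10874 = 21773/10874 ≈ 2.0023)
-N = -1*21773/10874 = -21773/10874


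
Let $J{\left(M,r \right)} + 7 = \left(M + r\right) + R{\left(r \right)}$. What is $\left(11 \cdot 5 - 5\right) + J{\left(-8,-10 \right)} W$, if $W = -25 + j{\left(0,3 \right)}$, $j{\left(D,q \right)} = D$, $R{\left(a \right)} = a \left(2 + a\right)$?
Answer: $-1325$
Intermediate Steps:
$J{\left(M,r \right)} = -7 + M + r + r \left(2 + r\right)$ ($J{\left(M,r \right)} = -7 + \left(\left(M + r\right) + r \left(2 + r\right)\right) = -7 + \left(M + r + r \left(2 + r\right)\right) = -7 + M + r + r \left(2 + r\right)$)
$W = -25$ ($W = -25 + 0 = -25$)
$\left(11 \cdot 5 - 5\right) + J{\left(-8,-10 \right)} W = \left(11 \cdot 5 - 5\right) + \left(-7 - 8 - 10 - 10 \left(2 - 10\right)\right) \left(-25\right) = \left(55 - 5\right) + \left(-7 - 8 - 10 - -80\right) \left(-25\right) = 50 + \left(-7 - 8 - 10 + 80\right) \left(-25\right) = 50 + 55 \left(-25\right) = 50 - 1375 = -1325$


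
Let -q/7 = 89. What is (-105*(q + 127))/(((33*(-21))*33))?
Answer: -2480/1089 ≈ -2.2773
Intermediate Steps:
q = -623 (q = -7*89 = -623)
(-105*(q + 127))/(((33*(-21))*33)) = (-105*(-623 + 127))/(((33*(-21))*33)) = (-105*(-496))/((-693*33)) = 52080/(-22869) = 52080*(-1/22869) = -2480/1089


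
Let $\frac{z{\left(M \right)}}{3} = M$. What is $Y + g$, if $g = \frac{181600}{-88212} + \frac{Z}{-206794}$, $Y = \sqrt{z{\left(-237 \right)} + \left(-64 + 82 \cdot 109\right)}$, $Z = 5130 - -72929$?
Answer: $- \frac{11109882727}{4560428082} + 3 \sqrt{907} \approx 87.913$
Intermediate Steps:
$z{\left(M \right)} = 3 M$
$Z = 78059$ ($Z = 5130 + 72929 = 78059$)
$Y = 3 \sqrt{907}$ ($Y = \sqrt{3 \left(-237\right) + \left(-64 + 82 \cdot 109\right)} = \sqrt{-711 + \left(-64 + 8938\right)} = \sqrt{-711 + 8874} = \sqrt{8163} = 3 \sqrt{907} \approx 90.349$)
$g = - \frac{11109882727}{4560428082}$ ($g = \frac{181600}{-88212} + \frac{78059}{-206794} = 181600 \left(- \frac{1}{88212}\right) + 78059 \left(- \frac{1}{206794}\right) = - \frac{45400}{22053} - \frac{78059}{206794} = - \frac{11109882727}{4560428082} \approx -2.4361$)
$Y + g = 3 \sqrt{907} - \frac{11109882727}{4560428082} = - \frac{11109882727}{4560428082} + 3 \sqrt{907}$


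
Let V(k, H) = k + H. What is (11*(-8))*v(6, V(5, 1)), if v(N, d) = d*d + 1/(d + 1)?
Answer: -22264/7 ≈ -3180.6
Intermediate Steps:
V(k, H) = H + k
v(N, d) = d**2 + 1/(1 + d)
(11*(-8))*v(6, V(5, 1)) = (11*(-8))*((1 + (1 + 5)**2 + (1 + 5)**3)/(1 + (1 + 5))) = -88*(1 + 6**2 + 6**3)/(1 + 6) = -88*(1 + 36 + 216)/7 = -88*253/7 = -22264/7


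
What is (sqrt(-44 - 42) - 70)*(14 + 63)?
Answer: -5390 + 77*I*sqrt(86) ≈ -5390.0 + 714.07*I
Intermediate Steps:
(sqrt(-44 - 42) - 70)*(14 + 63) = (sqrt(-86) - 70)*77 = (I*sqrt(86) - 70)*77 = (-70 + I*sqrt(86))*77 = -5390 + 77*I*sqrt(86)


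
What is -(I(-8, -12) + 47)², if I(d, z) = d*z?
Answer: -20449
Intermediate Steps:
-(I(-8, -12) + 47)² = -(-8*(-12) + 47)² = -(96 + 47)² = -1*143² = -1*20449 = -20449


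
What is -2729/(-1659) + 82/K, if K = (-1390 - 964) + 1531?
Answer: 2109929/1365357 ≈ 1.5453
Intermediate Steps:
K = -823 (K = -2354 + 1531 = -823)
-2729/(-1659) + 82/K = -2729/(-1659) + 82/(-823) = -2729*(-1/1659) + 82*(-1/823) = 2729/1659 - 82/823 = 2109929/1365357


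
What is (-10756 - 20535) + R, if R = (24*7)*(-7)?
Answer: -32467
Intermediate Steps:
R = -1176 (R = 168*(-7) = -1176)
(-10756 - 20535) + R = (-10756 - 20535) - 1176 = -31291 - 1176 = -32467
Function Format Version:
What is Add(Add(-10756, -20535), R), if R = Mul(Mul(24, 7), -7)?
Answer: -32467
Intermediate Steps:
R = -1176 (R = Mul(168, -7) = -1176)
Add(Add(-10756, -20535), R) = Add(Add(-10756, -20535), -1176) = Add(-31291, -1176) = -32467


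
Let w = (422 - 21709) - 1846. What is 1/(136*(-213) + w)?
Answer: -1/52101 ≈ -1.9193e-5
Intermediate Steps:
w = -23133 (w = -21287 - 1846 = -23133)
1/(136*(-213) + w) = 1/(136*(-213) - 23133) = 1/(-28968 - 23133) = 1/(-52101) = -1/52101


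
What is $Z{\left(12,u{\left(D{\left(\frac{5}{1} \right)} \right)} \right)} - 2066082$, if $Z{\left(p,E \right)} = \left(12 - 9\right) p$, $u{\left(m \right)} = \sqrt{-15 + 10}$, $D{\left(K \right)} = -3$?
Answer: $-2066046$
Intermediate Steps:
$u{\left(m \right)} = i \sqrt{5}$ ($u{\left(m \right)} = \sqrt{-5} = i \sqrt{5}$)
$Z{\left(p,E \right)} = 3 p$
$Z{\left(12,u{\left(D{\left(\frac{5}{1} \right)} \right)} \right)} - 2066082 = 3 \cdot 12 - 2066082 = 36 - 2066082 = -2066046$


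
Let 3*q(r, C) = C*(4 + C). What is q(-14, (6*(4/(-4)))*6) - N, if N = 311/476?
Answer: 182473/476 ≈ 383.35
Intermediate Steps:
q(r, C) = C*(4 + C)/3 (q(r, C) = (C*(4 + C))/3 = C*(4 + C)/3)
N = 311/476 (N = 311*(1/476) = 311/476 ≈ 0.65336)
q(-14, (6*(4/(-4)))*6) - N = ((6*(4/(-4)))*6)*(4 + (6*(4/(-4)))*6)/3 - 1*311/476 = ((6*(4*(-1/4)))*6)*(4 + (6*(4*(-1/4)))*6)/3 - 311/476 = ((6*(-1))*6)*(4 + (6*(-1))*6)/3 - 311/476 = (-6*6)*(4 - 6*6)/3 - 311/476 = (1/3)*(-36)*(4 - 36) - 311/476 = (1/3)*(-36)*(-32) - 311/476 = 384 - 311/476 = 182473/476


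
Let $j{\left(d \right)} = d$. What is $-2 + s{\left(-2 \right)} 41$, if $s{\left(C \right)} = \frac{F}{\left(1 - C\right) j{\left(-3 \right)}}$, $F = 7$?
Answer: $- \frac{305}{9} \approx -33.889$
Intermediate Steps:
$s{\left(C \right)} = \frac{7}{-3 + 3 C}$ ($s{\left(C \right)} = \frac{7}{\left(1 - C\right) \left(-3\right)} = \frac{7}{-3 + 3 C}$)
$-2 + s{\left(-2 \right)} 41 = -2 + \frac{7}{3 \left(-1 - 2\right)} 41 = -2 + \frac{7}{3 \left(-3\right)} 41 = -2 + \frac{7}{3} \left(- \frac{1}{3}\right) 41 = -2 - \frac{287}{9} = - \frac{305}{9}$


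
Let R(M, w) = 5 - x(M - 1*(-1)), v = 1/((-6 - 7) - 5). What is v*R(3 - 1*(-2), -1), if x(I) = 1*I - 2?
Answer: -1/18 ≈ -0.055556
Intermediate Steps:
x(I) = -2 + I (x(I) = I - 2 = -2 + I)
v = -1/18 (v = 1/(-13 - 5) = 1/(-18) = -1/18 ≈ -0.055556)
R(M, w) = 6 - M (R(M, w) = 5 - (-2 + (M - 1*(-1))) = 5 - (-2 + (M + 1)) = 5 - (-2 + (1 + M)) = 5 - (-1 + M) = 5 + (1 - M) = 6 - M)
v*R(3 - 1*(-2), -1) = -(6 - (3 - 1*(-2)))/18 = -(6 - (3 + 2))/18 = -(6 - 1*5)/18 = -(6 - 5)/18 = -1/18*1 = -1/18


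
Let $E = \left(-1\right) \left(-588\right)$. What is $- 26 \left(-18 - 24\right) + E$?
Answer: $1680$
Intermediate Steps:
$E = 588$
$- 26 \left(-18 - 24\right) + E = - 26 \left(-18 - 24\right) + 588 = \left(-26\right) \left(-42\right) + 588 = 1092 + 588 = 1680$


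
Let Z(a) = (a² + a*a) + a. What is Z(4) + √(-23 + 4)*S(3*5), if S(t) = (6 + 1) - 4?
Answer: 36 + 3*I*√19 ≈ 36.0 + 13.077*I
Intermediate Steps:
Z(a) = a + 2*a² (Z(a) = (a² + a²) + a = 2*a² + a = a + 2*a²)
S(t) = 3 (S(t) = 7 - 4 = 3)
Z(4) + √(-23 + 4)*S(3*5) = 4*(1 + 2*4) + √(-23 + 4)*3 = 4*(1 + 8) + √(-19)*3 = 4*9 + (I*√19)*3 = 36 + 3*I*√19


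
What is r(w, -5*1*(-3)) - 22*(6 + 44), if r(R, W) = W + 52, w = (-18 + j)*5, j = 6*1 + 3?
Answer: -1033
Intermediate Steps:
j = 9 (j = 6 + 3 = 9)
w = -45 (w = (-18 + 9)*5 = -9*5 = -45)
r(R, W) = 52 + W
r(w, -5*1*(-3)) - 22*(6 + 44) = (52 - 5*1*(-3)) - 22*(6 + 44) = (52 - 5*(-3)) - 22*50 = (52 + 15) - 1*1100 = 67 - 1100 = -1033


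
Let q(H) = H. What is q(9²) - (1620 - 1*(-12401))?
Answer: -13940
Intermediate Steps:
q(9²) - (1620 - 1*(-12401)) = 9² - (1620 - 1*(-12401)) = 81 - (1620 + 12401) = 81 - 1*14021 = 81 - 14021 = -13940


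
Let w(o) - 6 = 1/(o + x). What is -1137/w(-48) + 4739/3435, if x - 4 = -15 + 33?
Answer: -4032437/21297 ≈ -189.34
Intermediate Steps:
x = 22 (x = 4 + (-15 + 33) = 4 + 18 = 22)
w(o) = 6 + 1/(22 + o) (w(o) = 6 + 1/(o + 22) = 6 + 1/(22 + o))
-1137/w(-48) + 4739/3435 = -1137*(22 - 48)/(133 + 6*(-48)) + 4739/3435 = -1137*(-26/(133 - 288)) + 4739*(1/3435) = -1137/((-1/26*(-155))) + 4739/3435 = -1137/155/26 + 4739/3435 = -1137*26/155 + 4739/3435 = -29562/155 + 4739/3435 = -4032437/21297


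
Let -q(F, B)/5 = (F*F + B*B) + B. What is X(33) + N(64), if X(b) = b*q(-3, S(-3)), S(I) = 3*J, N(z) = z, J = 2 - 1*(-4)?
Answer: -57851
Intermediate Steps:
J = 6 (J = 2 + 4 = 6)
S(I) = 18 (S(I) = 3*6 = 18)
q(F, B) = -5*B - 5*B**2 - 5*F**2 (q(F, B) = -5*((F*F + B*B) + B) = -5*((F**2 + B**2) + B) = -5*((B**2 + F**2) + B) = -5*(B + B**2 + F**2) = -5*B - 5*B**2 - 5*F**2)
X(b) = -1755*b (X(b) = b*(-5*18 - 5*18**2 - 5*(-3)**2) = b*(-90 - 5*324 - 5*9) = b*(-90 - 1620 - 45) = b*(-1755) = -1755*b)
X(33) + N(64) = -1755*33 + 64 = -57915 + 64 = -57851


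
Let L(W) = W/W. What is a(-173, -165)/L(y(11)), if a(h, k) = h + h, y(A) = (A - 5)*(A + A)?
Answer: -346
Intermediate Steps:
y(A) = 2*A*(-5 + A) (y(A) = (-5 + A)*(2*A) = 2*A*(-5 + A))
a(h, k) = 2*h
L(W) = 1
a(-173, -165)/L(y(11)) = (2*(-173))/1 = -346*1 = -346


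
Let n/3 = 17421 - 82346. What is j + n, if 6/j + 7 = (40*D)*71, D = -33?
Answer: -18255676431/93727 ≈ -1.9478e+5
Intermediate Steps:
n = -194775 (n = 3*(17421 - 82346) = 3*(-64925) = -194775)
j = -6/93727 (j = 6/(-7 + (40*(-33))*71) = 6/(-7 - 1320*71) = 6/(-7 - 93720) = 6/(-93727) = 6*(-1/93727) = -6/93727 ≈ -6.4016e-5)
j + n = -6/93727 - 194775 = -18255676431/93727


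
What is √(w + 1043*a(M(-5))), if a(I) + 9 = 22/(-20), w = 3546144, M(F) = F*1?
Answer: 7*√7215530/10 ≈ 1880.3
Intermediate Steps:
M(F) = F
a(I) = -101/10 (a(I) = -9 + 22/(-20) = -9 + 22*(-1/20) = -9 - 11/10 = -101/10)
√(w + 1043*a(M(-5))) = √(3546144 + 1043*(-101/10)) = √(3546144 - 105343/10) = √(35356097/10) = 7*√7215530/10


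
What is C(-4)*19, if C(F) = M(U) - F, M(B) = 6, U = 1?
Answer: 190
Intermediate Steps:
C(F) = 6 - F
C(-4)*19 = (6 - 1*(-4))*19 = (6 + 4)*19 = 10*19 = 190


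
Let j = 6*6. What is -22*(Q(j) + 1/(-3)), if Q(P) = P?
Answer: -2354/3 ≈ -784.67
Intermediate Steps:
j = 36
-22*(Q(j) + 1/(-3)) = -22*(36 + 1/(-3)) = -22*(36 - 1/3) = -22*107/3 = -2354/3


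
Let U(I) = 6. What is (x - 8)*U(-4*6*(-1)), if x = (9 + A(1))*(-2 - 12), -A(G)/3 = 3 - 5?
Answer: -1308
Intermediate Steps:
A(G) = 6 (A(G) = -3*(3 - 5) = -3*(-2) = 6)
x = -210 (x = (9 + 6)*(-2 - 12) = 15*(-14) = -210)
(x - 8)*U(-4*6*(-1)) = (-210 - 8)*6 = -218*6 = -1308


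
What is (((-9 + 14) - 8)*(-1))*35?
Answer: 105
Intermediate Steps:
(((-9 + 14) - 8)*(-1))*35 = ((5 - 8)*(-1))*35 = -3*(-1)*35 = 3*35 = 105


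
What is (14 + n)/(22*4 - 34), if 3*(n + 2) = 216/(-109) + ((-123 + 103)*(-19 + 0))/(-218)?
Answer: 1759/8829 ≈ 0.19923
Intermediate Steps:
n = -1060/327 (n = -2 + (216/(-109) + ((-123 + 103)*(-19 + 0))/(-218))/3 = -2 + (216*(-1/109) - 20*(-19)*(-1/218))/3 = -2 + (-216/109 + 380*(-1/218))/3 = -2 + (-216/109 - 190/109)/3 = -2 + (⅓)*(-406/109) = -2 - 406/327 = -1060/327 ≈ -3.2416)
(14 + n)/(22*4 - 34) = (14 - 1060/327)/(22*4 - 34) = 3518/(327*(88 - 34)) = (3518/327)/54 = (3518/327)*(1/54) = 1759/8829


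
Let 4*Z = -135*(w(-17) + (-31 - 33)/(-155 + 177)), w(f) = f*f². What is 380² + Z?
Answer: 13653725/44 ≈ 3.1031e+5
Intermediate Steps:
w(f) = f³
Z = 7300125/44 (Z = (-135*((-17)³ + (-31 - 33)/(-155 + 177)))/4 = (-135*(-4913 - 64/22))/4 = (-135*(-4913 - 64*1/22))/4 = (-135*(-4913 - 32/11))/4 = (-135*(-54075/11))/4 = (¼)*(7300125/11) = 7300125/44 ≈ 1.6591e+5)
380² + Z = 380² + 7300125/44 = 144400 + 7300125/44 = 13653725/44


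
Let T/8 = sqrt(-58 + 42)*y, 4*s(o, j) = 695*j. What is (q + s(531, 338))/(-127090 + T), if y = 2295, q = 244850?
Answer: -1543266579/861812068 - 222947316*I/215453017 ≈ -1.7907 - 1.0348*I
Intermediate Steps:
s(o, j) = 695*j/4 (s(o, j) = (695*j)/4 = 695*j/4)
T = 73440*I (T = 8*(sqrt(-58 + 42)*2295) = 8*(sqrt(-16)*2295) = 8*((4*I)*2295) = 8*(9180*I) = 73440*I ≈ 73440.0*I)
(q + s(531, 338))/(-127090 + T) = (244850 + (695/4)*338)/(-127090 + 73440*I) = (244850 + 117455/2)*((-127090 - 73440*I)/21545301700) = 607155*((-127090 - 73440*I)/21545301700)/2 = 121431*(-127090 - 73440*I)/8618120680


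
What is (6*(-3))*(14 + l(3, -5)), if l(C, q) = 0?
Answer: -252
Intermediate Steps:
(6*(-3))*(14 + l(3, -5)) = (6*(-3))*(14 + 0) = -18*14 = -252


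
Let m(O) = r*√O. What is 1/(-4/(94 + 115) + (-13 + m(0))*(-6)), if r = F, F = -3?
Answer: 209/16298 ≈ 0.012824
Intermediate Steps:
r = -3
m(O) = -3*√O
1/(-4/(94 + 115) + (-13 + m(0))*(-6)) = 1/(-4/(94 + 115) + (-13 - 3*√0)*(-6)) = 1/(-4/209 + (-13 - 3*0)*(-6)) = 1/((1/209)*(-4) + (-13 + 0)*(-6)) = 1/(-4/209 - 13*(-6)) = 1/(-4/209 + 78) = 1/(16298/209) = 209/16298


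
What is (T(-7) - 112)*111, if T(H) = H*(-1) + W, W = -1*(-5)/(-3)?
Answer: -11840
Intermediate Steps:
W = -5/3 (W = 5*(-1/3) = -5/3 ≈ -1.6667)
T(H) = -5/3 - H (T(H) = H*(-1) - 5/3 = -H - 5/3 = -5/3 - H)
(T(-7) - 112)*111 = ((-5/3 - 1*(-7)) - 112)*111 = ((-5/3 + 7) - 112)*111 = (16/3 - 112)*111 = -320/3*111 = -11840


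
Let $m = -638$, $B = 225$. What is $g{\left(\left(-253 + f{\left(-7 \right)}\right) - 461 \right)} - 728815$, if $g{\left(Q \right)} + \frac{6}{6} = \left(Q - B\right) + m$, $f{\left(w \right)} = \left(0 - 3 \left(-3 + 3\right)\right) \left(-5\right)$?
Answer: $-730393$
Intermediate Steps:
$f{\left(w \right)} = 0$ ($f{\left(w \right)} = \left(0 - 0\right) \left(-5\right) = \left(0 + 0\right) \left(-5\right) = 0 \left(-5\right) = 0$)
$g{\left(Q \right)} = -864 + Q$ ($g{\left(Q \right)} = -1 + \left(\left(Q - 225\right) - 638\right) = -1 + \left(\left(-225 + Q\right) - 638\right) = -1 + \left(-863 + Q\right) = -864 + Q$)
$g{\left(\left(-253 + f{\left(-7 \right)}\right) - 461 \right)} - 728815 = \left(-864 + \left(\left(-253 + 0\right) - 461\right)\right) - 728815 = \left(-864 - 714\right) - 728815 = -1578 - 728815 = -730393$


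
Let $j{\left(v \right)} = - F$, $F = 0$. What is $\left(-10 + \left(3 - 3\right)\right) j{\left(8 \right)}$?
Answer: $0$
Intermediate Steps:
$j{\left(v \right)} = 0$ ($j{\left(v \right)} = \left(-1\right) 0 = 0$)
$\left(-10 + \left(3 - 3\right)\right) j{\left(8 \right)} = \left(-10 + \left(3 - 3\right)\right) 0 = \left(-10 + 0\right) 0 = \left(-10\right) 0 = 0$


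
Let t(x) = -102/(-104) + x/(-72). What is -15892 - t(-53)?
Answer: -14876519/936 ≈ -15894.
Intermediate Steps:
t(x) = 51/52 - x/72 (t(x) = -102*(-1/104) + x*(-1/72) = 51/52 - x/72)
-15892 - t(-53) = -15892 - (51/52 - 1/72*(-53)) = -15892 - (51/52 + 53/72) = -15892 - 1*1607/936 = -15892 - 1607/936 = -14876519/936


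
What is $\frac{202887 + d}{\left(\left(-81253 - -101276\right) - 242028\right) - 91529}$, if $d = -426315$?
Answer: $\frac{111714}{156767} \approx 0.71261$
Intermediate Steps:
$\frac{202887 + d}{\left(\left(-81253 - -101276\right) - 242028\right) - 91529} = \frac{202887 - 426315}{\left(\left(-81253 - -101276\right) - 242028\right) - 91529} = - \frac{223428}{\left(\left(-81253 + 101276\right) - 242028\right) - 91529} = - \frac{223428}{\left(20023 - 242028\right) - 91529} = - \frac{223428}{-222005 - 91529} = - \frac{223428}{-313534} = \left(-223428\right) \left(- \frac{1}{313534}\right) = \frac{111714}{156767}$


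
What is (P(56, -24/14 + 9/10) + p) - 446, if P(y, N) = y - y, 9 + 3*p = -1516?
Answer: -2863/3 ≈ -954.33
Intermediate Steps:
p = -1525/3 (p = -3 + (1/3)*(-1516) = -3 - 1516/3 = -1525/3 ≈ -508.33)
P(y, N) = 0
(P(56, -24/14 + 9/10) + p) - 446 = (0 - 1525/3) - 446 = -1525/3 - 446 = -2863/3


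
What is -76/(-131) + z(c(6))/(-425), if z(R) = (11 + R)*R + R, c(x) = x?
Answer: 18152/55675 ≈ 0.32604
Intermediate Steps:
z(R) = R + R*(11 + R) (z(R) = R*(11 + R) + R = R + R*(11 + R))
-76/(-131) + z(c(6))/(-425) = -76/(-131) + (6*(12 + 6))/(-425) = -76*(-1/131) + (6*18)*(-1/425) = 76/131 + 108*(-1/425) = 76/131 - 108/425 = 18152/55675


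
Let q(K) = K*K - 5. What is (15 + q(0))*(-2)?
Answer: -20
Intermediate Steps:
q(K) = -5 + K² (q(K) = K² - 5 = -5 + K²)
(15 + q(0))*(-2) = (15 + (-5 + 0²))*(-2) = (15 + (-5 + 0))*(-2) = (15 - 5)*(-2) = 10*(-2) = -20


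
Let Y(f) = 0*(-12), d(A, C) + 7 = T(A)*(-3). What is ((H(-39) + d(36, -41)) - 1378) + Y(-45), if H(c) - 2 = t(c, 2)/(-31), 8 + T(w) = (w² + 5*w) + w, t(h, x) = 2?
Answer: -182747/31 ≈ -5895.1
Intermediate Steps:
T(w) = -8 + w² + 6*w (T(w) = -8 + ((w² + 5*w) + w) = -8 + (w² + 6*w) = -8 + w² + 6*w)
H(c) = 60/31 (H(c) = 2 + 2/(-31) = 2 + 2*(-1/31) = 2 - 2/31 = 60/31)
d(A, C) = 17 - 18*A - 3*A² (d(A, C) = -7 + (-8 + A² + 6*A)*(-3) = -7 + (24 - 18*A - 3*A²) = 17 - 18*A - 3*A²)
Y(f) = 0
((H(-39) + d(36, -41)) - 1378) + Y(-45) = ((60/31 + (17 - 18*36 - 3*36²)) - 1378) + 0 = ((60/31 + (17 - 648 - 3*1296)) - 1378) + 0 = ((60/31 + (17 - 648 - 3888)) - 1378) + 0 = ((60/31 - 4519) - 1378) + 0 = (-140029/31 - 1378) + 0 = -182747/31 + 0 = -182747/31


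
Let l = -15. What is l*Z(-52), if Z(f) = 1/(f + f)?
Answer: 15/104 ≈ 0.14423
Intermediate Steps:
Z(f) = 1/(2*f)
l*Z(-52) = -15/(2*(-52)) = -15*(-1)/(2*52) = -15*(-1/104) = 15/104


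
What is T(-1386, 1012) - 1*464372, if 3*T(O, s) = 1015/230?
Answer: -64083133/138 ≈ -4.6437e+5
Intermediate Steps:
T(O, s) = 203/138 (T(O, s) = (1015/230)/3 = (1015*(1/230))/3 = (1/3)*(203/46) = 203/138)
T(-1386, 1012) - 1*464372 = 203/138 - 1*464372 = 203/138 - 464372 = -64083133/138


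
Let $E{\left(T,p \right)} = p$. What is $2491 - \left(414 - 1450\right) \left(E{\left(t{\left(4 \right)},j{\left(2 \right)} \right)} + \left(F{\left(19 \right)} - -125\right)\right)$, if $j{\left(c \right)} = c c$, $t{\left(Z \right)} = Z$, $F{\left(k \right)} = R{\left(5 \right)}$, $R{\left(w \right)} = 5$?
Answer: $141315$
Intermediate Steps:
$F{\left(k \right)} = 5$
$j{\left(c \right)} = c^{2}$
$2491 - \left(414 - 1450\right) \left(E{\left(t{\left(4 \right)},j{\left(2 \right)} \right)} + \left(F{\left(19 \right)} - -125\right)\right) = 2491 - \left(414 - 1450\right) \left(2^{2} + \left(5 - -125\right)\right) = 2491 - - 1036 \left(4 + \left(5 + 125\right)\right) = 2491 - - 1036 \left(4 + 130\right) = 2491 - \left(-1036\right) 134 = 2491 - -138824 = 2491 + 138824 = 141315$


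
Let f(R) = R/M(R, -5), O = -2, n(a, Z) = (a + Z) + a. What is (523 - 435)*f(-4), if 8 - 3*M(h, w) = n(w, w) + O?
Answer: -1056/25 ≈ -42.240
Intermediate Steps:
n(a, Z) = Z + 2*a (n(a, Z) = (Z + a) + a = Z + 2*a)
M(h, w) = 10/3 - w (M(h, w) = 8/3 - ((w + 2*w) - 2)/3 = 8/3 - (3*w - 2)/3 = 8/3 - (-2 + 3*w)/3 = 8/3 + (⅔ - w) = 10/3 - w)
f(R) = 3*R/25 (f(R) = R/(10/3 - 1*(-5)) = R/(10/3 + 5) = R/(25/3) = R*(3/25) = 3*R/25)
(523 - 435)*f(-4) = (523 - 435)*((3/25)*(-4)) = 88*(-12/25) = -1056/25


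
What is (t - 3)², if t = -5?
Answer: 64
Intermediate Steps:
(t - 3)² = (-5 - 3)² = (-8)² = 64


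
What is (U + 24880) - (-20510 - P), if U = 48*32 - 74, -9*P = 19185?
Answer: 134161/3 ≈ 44720.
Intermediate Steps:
P = -6395/3 (P = -⅑*19185 = -6395/3 ≈ -2131.7)
U = 1462 (U = 1536 - 74 = 1462)
(U + 24880) - (-20510 - P) = (1462 + 24880) - (-20510 - 1*(-6395/3)) = 26342 - (-20510 + 6395/3) = 26342 - 1*(-55135/3) = 26342 + 55135/3 = 134161/3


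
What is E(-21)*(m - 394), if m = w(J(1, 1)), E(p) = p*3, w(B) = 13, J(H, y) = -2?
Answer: 24003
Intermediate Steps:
E(p) = 3*p
m = 13
E(-21)*(m - 394) = (3*(-21))*(13 - 394) = -63*(-381) = 24003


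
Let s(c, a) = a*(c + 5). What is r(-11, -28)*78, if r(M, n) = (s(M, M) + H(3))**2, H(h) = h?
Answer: 371358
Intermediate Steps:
s(c, a) = a*(5 + c)
r(M, n) = (3 + M*(5 + M))**2 (r(M, n) = (M*(5 + M) + 3)**2 = (3 + M*(5 + M))**2)
r(-11, -28)*78 = (3 - 11*(5 - 11))**2*78 = (3 - 11*(-6))**2*78 = (3 + 66)**2*78 = 69**2*78 = 4761*78 = 371358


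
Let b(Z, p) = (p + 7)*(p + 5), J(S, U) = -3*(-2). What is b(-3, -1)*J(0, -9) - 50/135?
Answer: 3878/27 ≈ 143.63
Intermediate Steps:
J(S, U) = 6
b(Z, p) = (5 + p)*(7 + p) (b(Z, p) = (7 + p)*(5 + p) = (5 + p)*(7 + p))
b(-3, -1)*J(0, -9) - 50/135 = (35 + (-1)² + 12*(-1))*6 - 50/135 = (35 + 1 - 12)*6 - 50*1/135 = 24*6 - 10/27 = 144 - 10/27 = 3878/27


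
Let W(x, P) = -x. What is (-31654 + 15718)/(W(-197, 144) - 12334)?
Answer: 15936/12137 ≈ 1.3130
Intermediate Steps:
(-31654 + 15718)/(W(-197, 144) - 12334) = (-31654 + 15718)/(-1*(-197) - 12334) = -15936/(197 - 12334) = -15936/(-12137) = -15936*(-1/12137) = 15936/12137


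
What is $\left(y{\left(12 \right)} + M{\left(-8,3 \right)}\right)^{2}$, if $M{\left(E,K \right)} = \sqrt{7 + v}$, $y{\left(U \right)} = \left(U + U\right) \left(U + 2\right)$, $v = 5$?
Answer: $112908 + 1344 \sqrt{3} \approx 1.1524 \cdot 10^{5}$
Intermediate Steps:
$y{\left(U \right)} = 2 U \left(2 + U\right)$
$M{\left(E,K \right)} = 2 \sqrt{3}$ ($M{\left(E,K \right)} = \sqrt{7 + 5} = \sqrt{12} = 2 \sqrt{3}$)
$\left(y{\left(12 \right)} + M{\left(-8,3 \right)}\right)^{2} = \left(2 \cdot 12 \left(2 + 12\right) + 2 \sqrt{3}\right)^{2} = \left(2 \cdot 12 \cdot 14 + 2 \sqrt{3}\right)^{2} = \left(336 + 2 \sqrt{3}\right)^{2}$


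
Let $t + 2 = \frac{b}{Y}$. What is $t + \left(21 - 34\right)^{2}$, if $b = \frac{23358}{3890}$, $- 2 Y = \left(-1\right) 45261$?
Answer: $\frac{4900491691}{29344215} \approx 167.0$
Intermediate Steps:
$Y = \frac{45261}{2}$ ($Y = - \frac{\left(-1\right) 45261}{2} = \left(- \frac{1}{2}\right) \left(-45261\right) = \frac{45261}{2} \approx 22631.0$)
$b = \frac{11679}{1945}$ ($b = 23358 \cdot \frac{1}{3890} = \frac{11679}{1945} \approx 6.0046$)
$t = - \frac{58680644}{29344215}$ ($t = -2 + \frac{11679}{1945 \cdot \frac{45261}{2}} = -2 + \frac{11679}{1945} \cdot \frac{2}{45261} = -2 + \frac{7786}{29344215} = - \frac{58680644}{29344215} \approx -1.9997$)
$t + \left(21 - 34\right)^{2} = - \frac{58680644}{29344215} + \left(21 - 34\right)^{2} = - \frac{58680644}{29344215} + \left(-13\right)^{2} = - \frac{58680644}{29344215} + 169 = \frac{4900491691}{29344215}$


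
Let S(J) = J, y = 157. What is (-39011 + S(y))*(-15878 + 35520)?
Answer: -763170268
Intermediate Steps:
(-39011 + S(y))*(-15878 + 35520) = (-39011 + 157)*(-15878 + 35520) = -38854*19642 = -763170268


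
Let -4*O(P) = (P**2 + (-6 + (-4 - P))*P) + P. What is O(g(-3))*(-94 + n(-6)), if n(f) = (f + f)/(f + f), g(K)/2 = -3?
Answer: 2511/2 ≈ 1255.5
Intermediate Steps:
g(K) = -6 (g(K) = 2*(-3) = -6)
O(P) = -P/4 - P**2/4 - P*(-10 - P)/4 (O(P) = -((P**2 + (-6 + (-4 - P))*P) + P)/4 = -((P**2 + (-10 - P)*P) + P)/4 = -((P**2 + P*(-10 - P)) + P)/4 = -(P + P**2 + P*(-10 - P))/4 = -P/4 - P**2/4 - P*(-10 - P)/4)
n(f) = 1 (n(f) = (2*f)/((2*f)) = (2*f)*(1/(2*f)) = 1)
O(g(-3))*(-94 + n(-6)) = ((9/4)*(-6))*(-94 + 1) = -27/2*(-93) = 2511/2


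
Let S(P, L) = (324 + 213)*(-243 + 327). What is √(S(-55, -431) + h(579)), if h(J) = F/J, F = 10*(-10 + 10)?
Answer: 6*√1253 ≈ 212.39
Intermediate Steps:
S(P, L) = 45108 (S(P, L) = 537*84 = 45108)
F = 0 (F = 10*0 = 0)
h(J) = 0 (h(J) = 0/J = 0)
√(S(-55, -431) + h(579)) = √(45108 + 0) = √45108 = 6*√1253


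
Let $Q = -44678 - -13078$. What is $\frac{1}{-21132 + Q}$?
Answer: $- \frac{1}{52732} \approx -1.8964 \cdot 10^{-5}$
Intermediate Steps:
$Q = -31600$ ($Q = -44678 + 13078 = -31600$)
$\frac{1}{-21132 + Q} = \frac{1}{-21132 - 31600} = \frac{1}{-52732} = - \frac{1}{52732}$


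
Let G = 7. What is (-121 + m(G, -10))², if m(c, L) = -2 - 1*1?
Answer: 15376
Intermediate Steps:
m(c, L) = -3 (m(c, L) = -2 - 1 = -3)
(-121 + m(G, -10))² = (-121 - 3)² = (-124)² = 15376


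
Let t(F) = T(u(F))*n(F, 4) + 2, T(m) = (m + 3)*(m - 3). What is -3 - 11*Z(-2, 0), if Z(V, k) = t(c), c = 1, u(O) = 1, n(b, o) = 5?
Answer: 415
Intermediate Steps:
T(m) = (-3 + m)*(3 + m) (T(m) = (3 + m)*(-3 + m) = (-3 + m)*(3 + m))
t(F) = -38 (t(F) = (-9 + 1²)*5 + 2 = (-9 + 1)*5 + 2 = -8*5 + 2 = -40 + 2 = -38)
Z(V, k) = -38
-3 - 11*Z(-2, 0) = -3 - 11*(-38) = -3 + 418 = 415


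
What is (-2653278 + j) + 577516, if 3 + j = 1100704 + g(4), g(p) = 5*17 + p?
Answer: -974972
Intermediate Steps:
g(p) = 85 + p
j = 1100790 (j = -3 + (1100704 + (85 + 4)) = -3 + (1100704 + 89) = -3 + 1100793 = 1100790)
(-2653278 + j) + 577516 = (-2653278 + 1100790) + 577516 = -1552488 + 577516 = -974972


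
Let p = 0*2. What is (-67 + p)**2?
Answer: 4489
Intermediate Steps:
p = 0
(-67 + p)**2 = (-67 + 0)**2 = (-67)**2 = 4489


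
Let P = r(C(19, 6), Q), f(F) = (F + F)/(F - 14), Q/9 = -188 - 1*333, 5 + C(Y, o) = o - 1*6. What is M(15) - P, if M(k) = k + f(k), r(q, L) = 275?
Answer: -230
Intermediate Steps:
C(Y, o) = -11 + o (C(Y, o) = -5 + (o - 1*6) = -5 + (o - 6) = -5 + (-6 + o) = -11 + o)
Q = -4689 (Q = 9*(-188 - 1*333) = 9*(-188 - 333) = 9*(-521) = -4689)
f(F) = 2*F/(-14 + F) (f(F) = (2*F)/(-14 + F) = 2*F/(-14 + F))
P = 275
M(k) = k + 2*k/(-14 + k)
M(15) - P = 15*(-12 + 15)/(-14 + 15) - 1*275 = 15*3/1 - 275 = 15*1*3 - 275 = 45 - 275 = -230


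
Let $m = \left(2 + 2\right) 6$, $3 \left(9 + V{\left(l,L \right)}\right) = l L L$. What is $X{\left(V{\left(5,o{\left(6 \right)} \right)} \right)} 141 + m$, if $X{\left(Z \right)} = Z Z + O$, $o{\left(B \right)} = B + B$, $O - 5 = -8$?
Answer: $7523502$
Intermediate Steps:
$O = -3$ ($O = 5 - 8 = -3$)
$o{\left(B \right)} = 2 B$
$V{\left(l,L \right)} = -9 + \frac{l L^{2}}{3}$ ($V{\left(l,L \right)} = -9 + \frac{l L L}{3} = -9 + \frac{L l L}{3} = -9 + \frac{l L^{2}}{3}$)
$X{\left(Z \right)} = -3 + Z^{2}$ ($X{\left(Z \right)} = Z Z - 3 = Z^{2} - 3 = -3 + Z^{2}$)
$m = 24$ ($m = 4 \cdot 6 = 24$)
$X{\left(V{\left(5,o{\left(6 \right)} \right)} \right)} 141 + m = \left(-3 + \left(-9 + \frac{1}{3} \cdot 5 \left(2 \cdot 6\right)^{2}\right)^{2}\right) 141 + 24 = \left(-3 + \left(-9 + \frac{1}{3} \cdot 5 \cdot 12^{2}\right)^{2}\right) 141 + 24 = \left(-3 + \left(-9 + \frac{1}{3} \cdot 5 \cdot 144\right)^{2}\right) 141 + 24 = \left(-3 + \left(-9 + 240\right)^{2}\right) 141 + 24 = \left(-3 + 231^{2}\right) 141 + 24 = \left(-3 + 53361\right) 141 + 24 = 53358 \cdot 141 + 24 = 7523478 + 24 = 7523502$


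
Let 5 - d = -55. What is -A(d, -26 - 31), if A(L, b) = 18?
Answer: -18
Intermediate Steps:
d = 60 (d = 5 - 1*(-55) = 5 + 55 = 60)
-A(d, -26 - 31) = -1*18 = -18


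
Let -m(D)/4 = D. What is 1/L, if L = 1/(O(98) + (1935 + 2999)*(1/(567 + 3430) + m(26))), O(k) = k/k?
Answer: -2050995661/3997 ≈ -5.1313e+5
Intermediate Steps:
m(D) = -4*D
O(k) = 1
L = -3997/2050995661 (L = 1/(1 + (1935 + 2999)*(1/(567 + 3430) - 4*26)) = 1/(1 + 4934*(1/3997 - 104)) = 1/(1 + 4934*(-415687/3997)) = 1/(1 - 2050999658/3997) = 1/(-2050995661/3997) = -3997/2050995661 ≈ -1.9488e-6)
1/L = 1/(-3997/2050995661) = -2050995661/3997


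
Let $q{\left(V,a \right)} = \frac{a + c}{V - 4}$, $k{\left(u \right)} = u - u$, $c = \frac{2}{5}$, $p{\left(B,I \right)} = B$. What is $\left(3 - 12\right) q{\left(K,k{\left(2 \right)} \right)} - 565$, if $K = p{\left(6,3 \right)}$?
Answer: $- \frac{2834}{5} \approx -566.8$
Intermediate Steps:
$K = 6$
$c = \frac{2}{5}$ ($c = 2 \cdot \frac{1}{5} = \frac{2}{5} \approx 0.4$)
$k{\left(u \right)} = 0$
$q{\left(V,a \right)} = \frac{\frac{2}{5} + a}{-4 + V}$ ($q{\left(V,a \right)} = \frac{a + \frac{2}{5}}{V - 4} = \frac{\frac{2}{5} + a}{-4 + V}$)
$\left(3 - 12\right) q{\left(K,k{\left(2 \right)} \right)} - 565 = \left(3 - 12\right) \frac{\frac{2}{5} + 0}{-4 + 6} - 565 = - 9 \cdot \frac{1}{2} \cdot \frac{2}{5} - 565 = \left(-9\right) \frac{1}{5} - 565 = - \frac{9}{5} - 565 = - \frac{2834}{5}$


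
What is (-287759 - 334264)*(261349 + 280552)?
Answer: -337074885723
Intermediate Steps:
(-287759 - 334264)*(261349 + 280552) = -622023*541901 = -337074885723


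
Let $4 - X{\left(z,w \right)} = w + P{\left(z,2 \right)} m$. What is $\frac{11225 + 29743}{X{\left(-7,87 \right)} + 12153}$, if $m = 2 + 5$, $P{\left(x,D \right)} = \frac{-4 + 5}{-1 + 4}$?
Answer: $\frac{122904}{36203} \approx 3.3949$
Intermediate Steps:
$P{\left(x,D \right)} = \frac{1}{3}$ ($P{\left(x,D \right)} = 1 \cdot \frac{1}{3} = \frac{1}{3}$)
$m = 7$
$X{\left(z,w \right)} = \frac{5}{3} - w$ ($X{\left(z,w \right)} = 4 - \left(w + \frac{1}{3} \cdot 7\right) = 4 - \left(w + \frac{7}{3}\right) = 4 - \left(\frac{7}{3} + w\right) = \frac{5}{3} - w$)
$\frac{11225 + 29743}{X{\left(-7,87 \right)} + 12153} = \frac{11225 + 29743}{\left(\frac{5}{3} - 87\right) + 12153} = \frac{40968}{\left(\frac{5}{3} - 87\right) + 12153} = \frac{40968}{- \frac{256}{3} + 12153} = \frac{40968}{\frac{36203}{3}} = 40968 \cdot \frac{3}{36203} = \frac{122904}{36203}$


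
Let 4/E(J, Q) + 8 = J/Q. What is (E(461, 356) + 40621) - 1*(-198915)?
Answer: 571771008/2387 ≈ 2.3954e+5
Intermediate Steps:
E(J, Q) = 4/(-8 + J/Q)
(E(461, 356) + 40621) - 1*(-198915) = (4*356/(461 - 8*356) + 40621) - 1*(-198915) = (4*356/(461 - 2848) + 40621) + 198915 = (4*356/(-2387) + 40621) + 198915 = (4*356*(-1/2387) + 40621) + 198915 = (-1424/2387 + 40621) + 198915 = 96960903/2387 + 198915 = 571771008/2387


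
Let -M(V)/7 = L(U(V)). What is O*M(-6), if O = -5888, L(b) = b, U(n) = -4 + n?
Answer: -412160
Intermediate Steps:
M(V) = 28 - 7*V (M(V) = -7*(-4 + V) = 28 - 7*V)
O*M(-6) = -5888*(28 - 7*(-6)) = -5888*(28 + 42) = -5888*70 = -412160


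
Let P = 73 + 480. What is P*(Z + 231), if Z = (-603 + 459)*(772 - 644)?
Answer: -10065153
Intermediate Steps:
P = 553
Z = -18432 (Z = -144*128 = -18432)
P*(Z + 231) = 553*(-18432 + 231) = 553*(-18201) = -10065153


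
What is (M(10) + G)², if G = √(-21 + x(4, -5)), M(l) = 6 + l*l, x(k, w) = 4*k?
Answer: (106 + I*√5)² ≈ 11231.0 + 474.05*I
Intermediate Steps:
M(l) = 6 + l²
G = I*√5 (G = √(-21 + 4*4) = √(-21 + 16) = √(-5) = I*√5 ≈ 2.2361*I)
(M(10) + G)² = ((6 + 10²) + I*√5)² = ((6 + 100) + I*√5)² = (106 + I*√5)²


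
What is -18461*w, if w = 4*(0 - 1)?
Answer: 73844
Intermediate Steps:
w = -4 (w = 4*(-1) = -4)
-18461*w = -18461*(-4) = 73844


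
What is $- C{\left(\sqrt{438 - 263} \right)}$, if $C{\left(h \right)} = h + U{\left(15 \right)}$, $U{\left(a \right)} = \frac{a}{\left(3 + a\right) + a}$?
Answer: $- \frac{5}{11} - 5 \sqrt{7} \approx -13.683$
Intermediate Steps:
$U{\left(a \right)} = \frac{a}{3 + 2 a}$
$C{\left(h \right)} = \frac{5}{11} + h$ ($C{\left(h \right)} = h + \frac{15}{3 + 2 \cdot 15} = h + \frac{15}{3 + 30} = h + \frac{15}{33} = h + 15 \cdot \frac{1}{33} = h + \frac{5}{11} = \frac{5}{11} + h$)
$- C{\left(\sqrt{438 - 263} \right)} = - (\frac{5}{11} + \sqrt{438 - 263}) = - (\frac{5}{11} + \sqrt{175}) = - (\frac{5}{11} + 5 \sqrt{7}) = - \frac{5}{11} - 5 \sqrt{7}$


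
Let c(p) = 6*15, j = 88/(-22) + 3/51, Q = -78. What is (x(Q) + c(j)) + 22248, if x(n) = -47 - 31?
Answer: 22260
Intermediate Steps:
j = -67/17 (j = 88*(-1/22) + 3*(1/51) = -4 + 1/17 = -67/17 ≈ -3.9412)
c(p) = 90
x(n) = -78
(x(Q) + c(j)) + 22248 = (-78 + 90) + 22248 = 12 + 22248 = 22260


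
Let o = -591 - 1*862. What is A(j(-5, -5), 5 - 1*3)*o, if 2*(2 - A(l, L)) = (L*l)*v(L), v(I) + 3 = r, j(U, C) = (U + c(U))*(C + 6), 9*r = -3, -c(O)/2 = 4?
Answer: 180172/3 ≈ 60057.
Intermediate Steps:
c(O) = -8 (c(O) = -2*4 = -8)
r = -⅓ (r = (⅑)*(-3) = -⅓ ≈ -0.33333)
j(U, C) = (-8 + U)*(6 + C) (j(U, C) = (U - 8)*(C + 6) = (-8 + U)*(6 + C))
v(I) = -10/3 (v(I) = -3 - ⅓ = -10/3)
A(l, L) = 2 + 5*L*l/3 (A(l, L) = 2 - L*l*(-10)/(2*3) = 2 - (-5)*L*l/3 = 2 + 5*L*l/3)
o = -1453 (o = -591 - 862 = -1453)
A(j(-5, -5), 5 - 1*3)*o = (2 + 5*(5 - 1*3)*(-48 - 8*(-5) + 6*(-5) - 5*(-5))/3)*(-1453) = (2 + 5*(5 - 3)*(-48 + 40 - 30 + 25)/3)*(-1453) = (2 + (5/3)*2*(-13))*(-1453) = (2 - 130/3)*(-1453) = -124/3*(-1453) = 180172/3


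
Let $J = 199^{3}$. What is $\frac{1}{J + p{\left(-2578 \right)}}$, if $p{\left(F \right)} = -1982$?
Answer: $\frac{1}{7878617} \approx 1.2693 \cdot 10^{-7}$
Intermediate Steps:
$J = 7880599$
$\frac{1}{J + p{\left(-2578 \right)}} = \frac{1}{7880599 - 1982} = \frac{1}{7878617}$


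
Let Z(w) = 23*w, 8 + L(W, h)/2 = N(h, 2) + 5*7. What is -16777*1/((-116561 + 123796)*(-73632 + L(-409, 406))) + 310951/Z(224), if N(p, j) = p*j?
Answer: 80938596876397/1341032601440 ≈ 60.355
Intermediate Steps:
N(p, j) = j*p
L(W, h) = 54 + 4*h (L(W, h) = -16 + 2*(2*h + 5*7) = -16 + 2*(2*h + 35) = -16 + 2*(35 + 2*h) = -16 + (70 + 4*h) = 54 + 4*h)
-16777*1/((-116561 + 123796)*(-73632 + L(-409, 406))) + 310951/Z(224) = -16777*1/((-116561 + 123796)*(-73632 + (54 + 4*406))) + 310951/((23*224)) = -16777*1/(7235*(-73632 + (54 + 1624))) + 310951/5152 = -16777*1/(7235*(-73632 + 1678)) + 310951*(1/5152) = -16777/(7235*(-71954)) + 310951/5152 = -16777/(-520587190) + 310951/5152 = -16777*(-1/520587190) + 310951/5152 = 16777/520587190 + 310951/5152 = 80938596876397/1341032601440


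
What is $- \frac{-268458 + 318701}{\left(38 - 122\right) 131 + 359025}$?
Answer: $- \frac{50243}{348021} \approx -0.14437$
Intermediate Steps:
$- \frac{-268458 + 318701}{\left(38 - 122\right) 131 + 359025} = - \frac{50243}{\left(-84\right) 131 + 359025} = - \frac{50243}{-11004 + 359025} = - \frac{50243}{348021}$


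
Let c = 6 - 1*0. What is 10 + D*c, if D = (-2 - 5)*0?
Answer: 10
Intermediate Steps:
c = 6 (c = 6 + 0 = 6)
D = 0 (D = -7*0 = 0)
10 + D*c = 10 + 0*6 = 10 + 0 = 10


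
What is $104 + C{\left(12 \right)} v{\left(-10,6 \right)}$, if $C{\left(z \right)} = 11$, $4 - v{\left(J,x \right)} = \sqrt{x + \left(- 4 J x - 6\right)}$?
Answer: $148 - 44 \sqrt{15} \approx -22.411$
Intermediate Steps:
$v{\left(J,x \right)} = 4 - \sqrt{-6 + x - 4 J x}$ ($v{\left(J,x \right)} = 4 - \sqrt{x + \left(- 4 J x - 6\right)} = 4 - \sqrt{x - \left(6 + 4 J x\right)} = 4 - \sqrt{-6 + x - 4 J x}$)
$104 + C{\left(12 \right)} v{\left(-10,6 \right)} = 104 + 11 \left(4 - \sqrt{-6 + 6 - \left(-40\right) 6}\right) = 104 + 11 \left(4 - \sqrt{-6 + 6 + 240}\right) = 104 + 11 \left(4 - \sqrt{240}\right) = 104 + 11 \left(4 - 4 \sqrt{15}\right) = 104 + \left(44 - 44 \sqrt{15}\right) = 148 - 44 \sqrt{15}$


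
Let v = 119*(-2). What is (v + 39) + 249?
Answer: 50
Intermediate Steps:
v = -238
(v + 39) + 249 = (-238 + 39) + 249 = -199 + 249 = 50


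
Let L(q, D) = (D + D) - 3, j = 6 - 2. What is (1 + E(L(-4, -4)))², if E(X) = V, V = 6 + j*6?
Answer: 961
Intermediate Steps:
j = 4
V = 30 (V = 6 + 4*6 = 6 + 24 = 30)
L(q, D) = -3 + 2*D (L(q, D) = 2*D - 3 = -3 + 2*D)
E(X) = 30
(1 + E(L(-4, -4)))² = (1 + 30)² = 31² = 961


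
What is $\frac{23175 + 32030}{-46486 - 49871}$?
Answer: $- \frac{55205}{96357} \approx -0.57292$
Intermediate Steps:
$\frac{23175 + 32030}{-46486 - 49871} = \frac{55205}{-96357} = 55205 \left(- \frac{1}{96357}\right) = - \frac{55205}{96357}$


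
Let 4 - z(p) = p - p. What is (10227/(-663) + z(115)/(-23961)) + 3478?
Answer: 18335651185/5295381 ≈ 3462.6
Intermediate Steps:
z(p) = 4 (z(p) = 4 - (p - p) = 4 - 1*0 = 4 + 0 = 4)
(10227/(-663) + z(115)/(-23961)) + 3478 = (10227/(-663) + 4/(-23961)) + 3478 = (10227*(-1/663) + 4*(-1/23961)) + 3478 = (-3409/221 - 4/23961) + 3478 = -81683933/5295381 + 3478 = 18335651185/5295381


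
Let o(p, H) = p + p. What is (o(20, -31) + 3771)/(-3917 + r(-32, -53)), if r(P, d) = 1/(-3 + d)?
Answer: -213416/219353 ≈ -0.97293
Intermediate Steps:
o(p, H) = 2*p
(o(20, -31) + 3771)/(-3917 + r(-32, -53)) = (2*20 + 3771)/(-3917 + 1/(-3 - 53)) = (40 + 3771)/(-3917 + 1/(-56)) = 3811/(-3917 - 1/56) = 3811/(-219353/56) = 3811*(-56/219353) = -213416/219353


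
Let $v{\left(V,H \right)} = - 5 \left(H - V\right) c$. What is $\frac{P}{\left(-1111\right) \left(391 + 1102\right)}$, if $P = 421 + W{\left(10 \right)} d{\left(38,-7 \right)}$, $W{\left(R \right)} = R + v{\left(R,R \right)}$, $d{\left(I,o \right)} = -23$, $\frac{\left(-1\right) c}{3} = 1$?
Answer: $- \frac{191}{1658723} \approx -0.00011515$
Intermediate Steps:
$c = -3$ ($c = \left(-3\right) 1 = -3$)
$v{\left(V,H \right)} = - 15 V + 15 H$ ($v{\left(V,H \right)} = - 5 \left(H - V\right) \left(-3\right) = \left(- 5 H + 5 V\right) \left(-3\right) = - 15 V + 15 H$)
$W{\left(R \right)} = R$ ($W{\left(R \right)} = R + \left(- 15 R + 15 R\right) = R + 0 = R$)
$P = 191$ ($P = 421 + 10 \left(-23\right) = 421 - 230 = 191$)
$\frac{P}{\left(-1111\right) \left(391 + 1102\right)} = \frac{191}{\left(-1111\right) \left(391 + 1102\right)} = \frac{191}{\left(-1111\right) 1493} = \frac{191}{-1658723} = 191 \left(- \frac{1}{1658723}\right) = - \frac{191}{1658723}$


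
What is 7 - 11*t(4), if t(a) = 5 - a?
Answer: -4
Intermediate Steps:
7 - 11*t(4) = 7 - 11*(5 - 1*4) = 7 - 11*(5 - 4) = 7 - 11*1 = 7 - 11 = -4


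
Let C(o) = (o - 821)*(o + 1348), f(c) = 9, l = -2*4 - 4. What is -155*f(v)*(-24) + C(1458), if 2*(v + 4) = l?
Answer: 1820902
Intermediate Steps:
l = -12 (l = -8 - 4 = -12)
v = -10 (v = -4 + (1/2)*(-12) = -4 - 6 = -10)
C(o) = (-821 + o)*(1348 + o)
-155*f(v)*(-24) + C(1458) = -155*9*(-24) + (-1106708 + 1458**2 + 527*1458) = -1395*(-24) + (-1106708 + 2125764 + 768366) = 33480 + 1787422 = 1820902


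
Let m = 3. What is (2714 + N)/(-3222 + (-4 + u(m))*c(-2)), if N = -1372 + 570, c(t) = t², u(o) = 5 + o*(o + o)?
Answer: -956/1573 ≈ -0.60776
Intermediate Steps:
u(o) = 5 + 2*o² (u(o) = 5 + o*(2*o) = 5 + 2*o²)
N = -802
(2714 + N)/(-3222 + (-4 + u(m))*c(-2)) = (2714 - 802)/(-3222 + (-4 + (5 + 2*3²))*(-2)²) = 1912/(-3222 + (-4 + (5 + 2*9))*4) = 1912/(-3222 + (-4 + (5 + 18))*4) = 1912/(-3222 + (-4 + 23)*4) = 1912/(-3222 + 19*4) = 1912/(-3222 + 76) = 1912/(-3146) = 1912*(-1/3146) = -956/1573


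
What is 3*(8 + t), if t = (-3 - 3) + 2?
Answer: 12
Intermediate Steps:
t = -4 (t = -6 + 2 = -4)
3*(8 + t) = 3*(8 - 4) = 3*4 = 12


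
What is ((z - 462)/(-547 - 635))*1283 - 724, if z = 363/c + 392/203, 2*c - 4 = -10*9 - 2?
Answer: -29570113/137112 ≈ -215.66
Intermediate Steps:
c = -44 (c = 2 + (-10*9 - 2)/2 = 2 + (-90 - 2)/2 = 2 + (1/2)*(-92) = 2 - 46 = -44)
z = -733/116 (z = 363/(-44) + 392/203 = 363*(-1/44) + 392*(1/203) = -33/4 + 56/29 = -733/116 ≈ -6.3190)
((z - 462)/(-547 - 635))*1283 - 724 = ((-733/116 - 462)/(-547 - 635))*1283 - 724 = -54325/116/(-1182)*1283 - 724 = -54325/116*(-1/1182)*1283 - 724 = (54325/137112)*1283 - 724 = 69698975/137112 - 724 = -29570113/137112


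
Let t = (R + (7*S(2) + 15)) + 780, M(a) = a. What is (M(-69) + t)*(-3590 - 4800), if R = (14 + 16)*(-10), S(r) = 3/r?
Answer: -3662235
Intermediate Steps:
R = -300 (R = 30*(-10) = -300)
t = 1011/2 (t = (-300 + (7*(3/2) + 15)) + 780 = (-300 + (21/2 + 15)) + 780 = (-300 + 51/2) + 780 = -549/2 + 780 = 1011/2 ≈ 505.50)
(M(-69) + t)*(-3590 - 4800) = (-69 + 1011/2)*(-3590 - 4800) = (873/2)*(-8390) = -3662235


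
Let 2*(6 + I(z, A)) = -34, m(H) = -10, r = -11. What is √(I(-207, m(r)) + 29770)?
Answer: √29747 ≈ 172.47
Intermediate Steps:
I(z, A) = -23 (I(z, A) = -6 + (½)*(-34) = -6 - 17 = -23)
√(I(-207, m(r)) + 29770) = √(-23 + 29770) = √29747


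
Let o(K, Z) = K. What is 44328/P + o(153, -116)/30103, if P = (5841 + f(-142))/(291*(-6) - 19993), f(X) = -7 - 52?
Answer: -14504323226865/87027773 ≈ -1.6666e+5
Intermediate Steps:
f(X) = -59
P = -5782/21739 (P = (5841 - 59)/(291*(-6) - 19993) = 5782/(-1746 - 19993) = 5782/(-21739) = 5782*(-1/21739) = -5782/21739 ≈ -0.26597)
44328/P + o(153, -116)/30103 = 44328/(-5782/21739) + 153/30103 = 44328*(-21739/5782) + 153*(1/30103) = -481823196/2891 + 153/30103 = -14504323226865/87027773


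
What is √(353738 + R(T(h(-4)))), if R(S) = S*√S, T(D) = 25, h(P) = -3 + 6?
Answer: √353863 ≈ 594.86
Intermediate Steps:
h(P) = 3
R(S) = S^(3/2)
√(353738 + R(T(h(-4)))) = √(353738 + 25^(3/2)) = √(353738 + 125) = √353863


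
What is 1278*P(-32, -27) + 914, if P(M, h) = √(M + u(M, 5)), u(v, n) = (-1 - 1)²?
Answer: 914 + 2556*I*√7 ≈ 914.0 + 6762.5*I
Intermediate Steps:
u(v, n) = 4 (u(v, n) = (-2)² = 4)
P(M, h) = √(4 + M) (P(M, h) = √(M + 4) = √(4 + M))
1278*P(-32, -27) + 914 = 1278*√(4 - 32) + 914 = 1278*√(-28) + 914 = 1278*(2*I*√7) + 914 = 2556*I*√7 + 914 = 914 + 2556*I*√7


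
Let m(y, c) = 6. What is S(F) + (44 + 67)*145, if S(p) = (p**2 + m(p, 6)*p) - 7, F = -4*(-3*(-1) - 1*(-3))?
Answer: 16520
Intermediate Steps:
F = -24 (F = -4*(3 + 3) = -4*6 = -24)
S(p) = -7 + p**2 + 6*p (S(p) = (p**2 + 6*p) - 7 = -7 + p**2 + 6*p)
S(F) + (44 + 67)*145 = (-7 + (-24)**2 + 6*(-24)) + (44 + 67)*145 = (-7 + 576 - 144) + 111*145 = 425 + 16095 = 16520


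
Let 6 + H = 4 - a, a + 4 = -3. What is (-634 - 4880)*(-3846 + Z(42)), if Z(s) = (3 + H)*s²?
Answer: -56606724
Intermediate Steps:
a = -7 (a = -4 - 3 = -7)
H = 5 (H = -6 + (4 - 1*(-7)) = -6 + (4 + 7) = -6 + 11 = 5)
Z(s) = 8*s² (Z(s) = (3 + 5)*s² = 8*s²)
(-634 - 4880)*(-3846 + Z(42)) = (-634 - 4880)*(-3846 + 8*42²) = -5514*(-3846 + 8*1764) = -5514*(-3846 + 14112) = -5514*10266 = -56606724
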